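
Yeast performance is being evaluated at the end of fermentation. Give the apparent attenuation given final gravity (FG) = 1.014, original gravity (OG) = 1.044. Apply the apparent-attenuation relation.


AA = (OG − FG)/(OG − 1) · 100
AA = (1.044 − 1.014)/(1.044 − 1) · 100

68.1818 %


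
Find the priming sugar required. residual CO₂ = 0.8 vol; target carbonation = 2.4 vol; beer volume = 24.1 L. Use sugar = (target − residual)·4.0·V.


sugar = (2.4 − 0.8)·4.0·24.1

154.2400 g


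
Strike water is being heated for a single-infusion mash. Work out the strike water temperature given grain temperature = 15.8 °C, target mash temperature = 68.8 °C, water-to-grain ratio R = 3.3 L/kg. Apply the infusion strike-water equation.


T_strike = (0.41/R)·(T_mash − T_grain) + T_mash
T_strike = (0.41/3.3)·(68.8 − 15.8) + 68.8

75.3848 °C


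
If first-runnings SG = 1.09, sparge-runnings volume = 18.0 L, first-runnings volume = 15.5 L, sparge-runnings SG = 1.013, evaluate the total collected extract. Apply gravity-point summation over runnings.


total = Σ (SG_i − 1)·1000·V_i
first = (1.09 − 1)·1000·15.5 = 1395.0000
sparge = (1.013 − 1)·1000·18.0 = 234.0000
total = 1395.0000 + 234.0000

1629.0000 gravity·L


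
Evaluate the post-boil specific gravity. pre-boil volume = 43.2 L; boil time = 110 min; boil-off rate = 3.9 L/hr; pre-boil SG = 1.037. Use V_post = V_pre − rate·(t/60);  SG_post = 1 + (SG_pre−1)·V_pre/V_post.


V_post = 43.2 − 3.9·(110/60) = 36.0500
SG_post = 1 + (1.037 − 1)·43.2/36.0500

1.0443


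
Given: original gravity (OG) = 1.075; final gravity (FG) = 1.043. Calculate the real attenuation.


AA = (OG−FG)/(OG−1)·100;  RA = AA·0.8192
AA = (1.075 − 1.043)/(1.075 − 1)·100 = 42.6667
RA = 42.6667·0.8192

34.9525 %


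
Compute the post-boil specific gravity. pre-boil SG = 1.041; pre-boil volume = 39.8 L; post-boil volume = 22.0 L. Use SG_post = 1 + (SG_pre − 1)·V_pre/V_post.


pts_pre = (1.041 − 1)·1000 = 41.0000
pts_post = 41.0000·39.8/22.0 = 74.1727
SG_post = 1 + 74.1727/1000

1.0742


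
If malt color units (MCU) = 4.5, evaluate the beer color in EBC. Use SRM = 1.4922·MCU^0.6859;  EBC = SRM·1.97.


SRM = 1.4922·4.5^0.6859 = 4.1866
EBC = 4.1866·1.97

8.2477 EBC


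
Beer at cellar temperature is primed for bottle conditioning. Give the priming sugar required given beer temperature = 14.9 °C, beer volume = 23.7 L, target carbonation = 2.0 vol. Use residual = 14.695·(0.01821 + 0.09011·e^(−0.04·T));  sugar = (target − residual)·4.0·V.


residual = 14.695·(0.01821 + 0.09011·e^(−0.04·14.9)) = 0.9972
sugar = (2.0 − 0.9972)·4.0·23.7

95.0629 g


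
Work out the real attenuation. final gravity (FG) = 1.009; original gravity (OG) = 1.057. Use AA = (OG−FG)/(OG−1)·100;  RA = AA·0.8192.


AA = (1.057 − 1.009)/(1.057 − 1)·100 = 84.2105
RA = 84.2105·0.8192

68.9853 %


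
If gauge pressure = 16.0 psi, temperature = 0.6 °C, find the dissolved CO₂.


vols = (P + 14.695)·(0.01821 + 0.09011·e^(−0.04·T))
vols = (16.0 + 14.695)·(0.01821 + 0.09011·e^(−0.04·0.6))

3.2593 volumes


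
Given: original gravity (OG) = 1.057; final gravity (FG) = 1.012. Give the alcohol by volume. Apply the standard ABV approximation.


ABV = (OG − FG) · 131.25
ABV = (1.057 − 1.012) · 131.25

5.9062 % ABV


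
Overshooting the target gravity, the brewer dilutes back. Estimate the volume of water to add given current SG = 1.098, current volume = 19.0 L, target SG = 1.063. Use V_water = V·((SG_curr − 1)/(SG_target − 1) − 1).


V_water = 19.0·((1.098 − 1)/(1.063 − 1) − 1)

10.5556 L


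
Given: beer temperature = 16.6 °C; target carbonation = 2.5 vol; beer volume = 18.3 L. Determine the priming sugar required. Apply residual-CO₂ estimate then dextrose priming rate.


residual = 14.695·(0.01821 + 0.09011·e^(−0.04·T));  sugar = (target − residual)·4.0·V
residual = 14.695·(0.01821 + 0.09011·e^(−0.04·16.6)) = 0.9493
sugar = (2.5 − 0.9493)·4.0·18.3

113.5141 g


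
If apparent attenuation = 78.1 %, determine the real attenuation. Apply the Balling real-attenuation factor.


RA = AA · 0.8192
RA = 78.1 · 0.8192

63.9795 %


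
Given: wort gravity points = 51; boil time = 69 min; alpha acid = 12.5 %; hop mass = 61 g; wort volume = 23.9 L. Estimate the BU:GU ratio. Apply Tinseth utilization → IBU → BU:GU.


U = 1.65·0.000125^(GP/1000)·(1−e^(−0.04t))/4.15;  IBU = (α/100)·m·U·1000/V;  BU:GU = IBU/GP
U = 1.65·0.000125^(51/1000)·(1−e^(−0.04·69))/4.15 = 0.2355
IBU = (12.5/100)·61·0.2355·1000/23.9 = 75.1319
BU:GU = 75.1319/51

1.4732


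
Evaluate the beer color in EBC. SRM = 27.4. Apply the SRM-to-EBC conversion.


EBC = SRM · 1.97
EBC = 27.4 · 1.97

53.9780 EBC


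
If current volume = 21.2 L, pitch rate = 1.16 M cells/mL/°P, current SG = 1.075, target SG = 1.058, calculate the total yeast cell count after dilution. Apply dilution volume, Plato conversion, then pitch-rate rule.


V_w = V·((SG_c−1)/(SG_t−1)−1);  °P = 259 − 259/SG_t;  cells = rate·(V+V_w)·°P
V_w = 21.2·((1.075−1)/(1.058−1)−1) = 6.2138
V_final = 21.2 + 6.2138 = 27.4138
°P = 259 − 259/1.058 = 14.1985
cells = 1.16·27.4138·14.1985

451.5119 billion cells


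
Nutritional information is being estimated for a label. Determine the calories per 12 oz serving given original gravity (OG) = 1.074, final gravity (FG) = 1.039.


ABW = (OG−FG)·131.25·0.79/FG;  °P = 259 − 259/SG (for OG→OE and FG→AE);  RE = 0.1808·OE + 0.8192·AE;  Cal = (6.9·ABW + 4·(RE−0.1))·FG·3.55
ABW = (1.074 − 1.039)·131.25·0.79/1.039 = 3.4928
OE = 259 − 259/1.074 = 17.8454 °P
AE = 259 − 259/1.039 = 9.7218 °P
RE = 0.1808·17.8454 + 0.8192·9.7218 = 11.1906 °P
Cal = (6.9·3.4928 + 4·(11.1906−0.1))·1.039·3.55

252.5223 kcal


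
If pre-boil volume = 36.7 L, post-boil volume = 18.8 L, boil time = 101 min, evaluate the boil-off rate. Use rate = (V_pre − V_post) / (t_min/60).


rate = (36.7 − 18.8) / (101/60)

10.6337 L/hr


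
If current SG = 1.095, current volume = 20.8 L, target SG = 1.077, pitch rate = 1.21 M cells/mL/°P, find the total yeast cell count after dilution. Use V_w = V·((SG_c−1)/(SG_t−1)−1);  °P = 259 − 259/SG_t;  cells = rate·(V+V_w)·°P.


V_w = 20.8·((1.095−1)/(1.077−1)−1) = 4.8623
V_final = 20.8 + 4.8623 = 25.6623
°P = 259 − 259/1.077 = 18.5172
cells = 1.21·25.6623·18.5172

574.9848 billion cells


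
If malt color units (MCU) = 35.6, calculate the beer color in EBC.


SRM = 1.4922·MCU^0.6859;  EBC = SRM·1.97
SRM = 1.4922·35.6^0.6859 = 17.2968
EBC = 17.2968·1.97

34.0748 EBC


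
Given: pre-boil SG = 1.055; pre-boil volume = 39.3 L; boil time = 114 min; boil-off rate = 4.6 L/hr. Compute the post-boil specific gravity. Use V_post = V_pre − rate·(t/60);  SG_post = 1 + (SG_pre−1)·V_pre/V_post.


V_post = 39.3 − 4.6·(114/60) = 30.5600
SG_post = 1 + (1.055 − 1)·39.3/30.5600

1.0707


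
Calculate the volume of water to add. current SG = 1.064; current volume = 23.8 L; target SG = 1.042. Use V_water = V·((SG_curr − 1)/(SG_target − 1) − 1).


V_water = 23.8·((1.064 − 1)/(1.042 − 1) − 1)

12.4667 L


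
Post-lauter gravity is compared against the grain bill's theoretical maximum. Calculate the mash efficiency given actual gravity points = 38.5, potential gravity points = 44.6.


efficiency = actual / potential × 100
efficiency = 38.5 / 44.6 × 100

86.3229 %


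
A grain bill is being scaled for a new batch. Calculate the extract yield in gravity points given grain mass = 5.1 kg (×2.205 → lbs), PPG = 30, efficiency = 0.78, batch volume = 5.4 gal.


points = lbs × PPG × eff / vol
lbs = 5.1 × 2.205 = 11.2455
points = 11.2455 × 30 × 0.78 / 5.4

48.7305 points


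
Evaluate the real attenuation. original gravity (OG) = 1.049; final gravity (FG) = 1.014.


AA = (OG−FG)/(OG−1)·100;  RA = AA·0.8192
AA = (1.049 − 1.014)/(1.049 − 1)·100 = 71.4286
RA = 71.4286·0.8192

58.5143 %


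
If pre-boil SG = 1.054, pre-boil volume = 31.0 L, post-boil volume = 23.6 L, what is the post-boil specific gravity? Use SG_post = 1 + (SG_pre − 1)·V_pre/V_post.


pts_pre = (1.054 − 1)·1000 = 54.0000
pts_post = 54.0000·31.0/23.6 = 70.9322
SG_post = 1 + 70.9322/1000

1.0709


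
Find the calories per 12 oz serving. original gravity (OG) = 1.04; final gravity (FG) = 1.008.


ABW = (OG−FG)·131.25·0.79/FG;  °P = 259 − 259/SG (for OG→OE and FG→AE);  RE = 0.1808·OE + 0.8192·AE;  Cal = (6.9·ABW + 4·(RE−0.1))·FG·3.55
ABW = (1.04 − 1.008)·131.25·0.79/1.008 = 3.2917
OE = 259 − 259/1.04 = 9.9615 °P
AE = 259 − 259/1.008 = 2.0556 °P
RE = 0.1808·9.9615 + 0.8192·2.0556 = 3.4850 °P
Cal = (6.9·3.2917 + 4·(3.4850−0.1))·1.008·3.55

129.7253 kcal


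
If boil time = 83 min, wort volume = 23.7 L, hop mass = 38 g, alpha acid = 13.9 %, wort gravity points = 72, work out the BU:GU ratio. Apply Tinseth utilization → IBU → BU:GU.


U = 1.65·0.000125^(GP/1000)·(1−e^(−0.04t))/4.15;  IBU = (α/100)·m·U·1000/V;  BU:GU = IBU/GP
U = 1.65·0.000125^(72/1000)·(1−e^(−0.04·83))/4.15 = 0.2006
IBU = (13.9/100)·38·0.2006·1000/23.7 = 44.7169
BU:GU = 44.7169/72

0.6211


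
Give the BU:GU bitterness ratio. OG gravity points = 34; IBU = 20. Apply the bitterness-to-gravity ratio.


BU:GU = IBU / OG_points
BU:GU = 20 / 34

0.5882


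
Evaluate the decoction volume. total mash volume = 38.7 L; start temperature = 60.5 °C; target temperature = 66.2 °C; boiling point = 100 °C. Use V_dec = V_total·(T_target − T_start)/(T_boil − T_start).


V_dec = 38.7·(66.2 − 60.5)/(100 − 60.5)

5.5846 L


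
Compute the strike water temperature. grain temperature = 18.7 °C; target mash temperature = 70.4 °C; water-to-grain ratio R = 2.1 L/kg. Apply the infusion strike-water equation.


T_strike = (0.41/R)·(T_mash − T_grain) + T_mash
T_strike = (0.41/2.1)·(70.4 − 18.7) + 70.4

80.4938 °C


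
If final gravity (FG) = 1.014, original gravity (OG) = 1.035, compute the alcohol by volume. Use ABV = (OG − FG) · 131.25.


ABV = (1.035 − 1.014) · 131.25

2.7562 % ABV


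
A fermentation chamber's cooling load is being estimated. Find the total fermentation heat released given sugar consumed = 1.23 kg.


Q = m_sugar · 590 kJ/kg
Q = 1.23 · 590

725.7000 kJ


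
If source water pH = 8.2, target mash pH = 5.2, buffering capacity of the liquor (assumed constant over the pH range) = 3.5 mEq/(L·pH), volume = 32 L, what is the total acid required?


acid = buffering capacity · (pH_source − pH_target) · V
acid = 3.5 · (8.2 − 5.2) · 32

336.0000 mEq


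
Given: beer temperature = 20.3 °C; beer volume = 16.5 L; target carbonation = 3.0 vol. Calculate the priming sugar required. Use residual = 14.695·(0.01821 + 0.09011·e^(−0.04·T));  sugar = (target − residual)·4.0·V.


residual = 14.695·(0.01821 + 0.09011·e^(−0.04·20.3)) = 0.8555
sugar = (3.0 − 0.8555)·4.0·16.5

141.5380 g


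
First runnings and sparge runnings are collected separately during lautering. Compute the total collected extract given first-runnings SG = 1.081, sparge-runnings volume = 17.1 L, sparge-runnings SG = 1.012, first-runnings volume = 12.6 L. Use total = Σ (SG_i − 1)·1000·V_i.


first = (1.081 − 1)·1000·12.6 = 1020.6000
sparge = (1.012 − 1)·1000·17.1 = 205.2000
total = 1020.6000 + 205.2000

1225.8000 gravity·L


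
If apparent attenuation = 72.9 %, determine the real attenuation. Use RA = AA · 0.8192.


RA = 72.9 · 0.8192

59.7197 %


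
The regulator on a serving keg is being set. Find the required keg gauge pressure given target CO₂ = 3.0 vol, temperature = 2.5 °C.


psi = vols/(0.01821 + 0.09011·e^(−0.04·T)) − 14.695
psi = 3.0/(0.01821 + 0.09011·e^(−0.04·2.5)) − 14.695

15.3817 psi


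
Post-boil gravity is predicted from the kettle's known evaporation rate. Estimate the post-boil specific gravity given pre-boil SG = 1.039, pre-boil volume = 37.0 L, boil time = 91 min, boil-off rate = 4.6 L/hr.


V_post = V_pre − rate·(t/60);  SG_post = 1 + (SG_pre−1)·V_pre/V_post
V_post = 37.0 − 4.6·(91/60) = 30.0233
SG_post = 1 + (1.039 − 1)·37.0/30.0233

1.0481


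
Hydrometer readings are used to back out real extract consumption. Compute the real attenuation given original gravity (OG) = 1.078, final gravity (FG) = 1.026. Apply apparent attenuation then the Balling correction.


AA = (OG−FG)/(OG−1)·100;  RA = AA·0.8192
AA = (1.078 − 1.026)/(1.078 − 1)·100 = 66.6667
RA = 66.6667·0.8192

54.6133 %


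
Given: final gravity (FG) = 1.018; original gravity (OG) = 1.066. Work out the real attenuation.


AA = (OG−FG)/(OG−1)·100;  RA = AA·0.8192
AA = (1.066 − 1.018)/(1.066 − 1)·100 = 72.7273
RA = 72.7273·0.8192

59.5782 %


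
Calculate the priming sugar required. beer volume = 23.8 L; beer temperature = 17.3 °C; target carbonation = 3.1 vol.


residual = 14.695·(0.01821 + 0.09011·e^(−0.04·T));  sugar = (target − residual)·4.0·V
residual = 14.695·(0.01821 + 0.09011·e^(−0.04·17.3)) = 0.9304
sugar = (3.1 − 0.9304)·4.0·23.8

206.5422 g


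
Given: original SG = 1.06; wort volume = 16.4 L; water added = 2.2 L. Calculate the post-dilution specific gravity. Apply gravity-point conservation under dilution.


SG_new = 1 + (SG_old − 1)·V_old/(V_old + V_water)
pts = (1.06 − 1)·1000·16.4/(16.4 + 2.2) = 52.9032
SG_new = 1 + 52.9032/1000

1.0529


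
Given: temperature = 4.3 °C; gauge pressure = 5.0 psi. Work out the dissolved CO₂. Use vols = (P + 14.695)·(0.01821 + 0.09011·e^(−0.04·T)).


vols = (5.0 + 14.695)·(0.01821 + 0.09011·e^(−0.04·4.3))

1.8529 volumes


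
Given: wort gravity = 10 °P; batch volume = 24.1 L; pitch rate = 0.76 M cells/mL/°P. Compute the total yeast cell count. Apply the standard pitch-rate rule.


cells (billions) = rate · V_L · °P
cells = 0.76 · 24.1 · 10

183.1600 billion cells


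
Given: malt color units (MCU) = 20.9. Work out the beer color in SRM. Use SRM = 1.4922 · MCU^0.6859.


SRM = 1.4922 · 20.9^0.6859

12.0037 SRM


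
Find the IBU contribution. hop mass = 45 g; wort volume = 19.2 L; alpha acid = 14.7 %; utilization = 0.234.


IBU = (α/100)·mass·U·1000 / V
IBU = (14.7/100)·45·0.234·1000 / 19.2

80.6203 IBU


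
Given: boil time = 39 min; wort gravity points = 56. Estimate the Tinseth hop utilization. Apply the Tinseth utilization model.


U = 1.65·0.000125^(GP/1000) · (1 − e^(−0.04·t))/4.15
bigness = 1.65·0.000125^(56/1000) = 0.9975
boil_factor = (1 − e^(−0.04·39))/4.15 = 0.1903
U = 0.9975 · 0.1903

0.1899


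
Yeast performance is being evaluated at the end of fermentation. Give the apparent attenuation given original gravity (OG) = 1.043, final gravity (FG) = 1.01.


AA = (OG − FG)/(OG − 1) · 100
AA = (1.043 − 1.01)/(1.043 − 1) · 100

76.7442 %


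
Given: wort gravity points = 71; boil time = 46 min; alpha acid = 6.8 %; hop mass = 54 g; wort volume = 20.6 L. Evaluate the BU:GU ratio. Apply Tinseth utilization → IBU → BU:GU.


U = 1.65·0.000125^(GP/1000)·(1−e^(−0.04t))/4.15;  IBU = (α/100)·m·U·1000/V;  BU:GU = IBU/GP
U = 1.65·0.000125^(71/1000)·(1−e^(−0.04·46))/4.15 = 0.1767
IBU = (6.8/100)·54·0.1767·1000/20.6 = 31.4950
BU:GU = 31.4950/71

0.4436


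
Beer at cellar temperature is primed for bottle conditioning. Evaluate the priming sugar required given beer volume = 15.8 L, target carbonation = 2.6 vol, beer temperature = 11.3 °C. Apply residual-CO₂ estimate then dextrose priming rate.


residual = 14.695·(0.01821 + 0.09011·e^(−0.04·T));  sugar = (target − residual)·4.0·V
residual = 14.695·(0.01821 + 0.09011·e^(−0.04·11.3)) = 1.1102
sugar = (2.6 − 1.1102)·4.0·15.8

94.1532 g


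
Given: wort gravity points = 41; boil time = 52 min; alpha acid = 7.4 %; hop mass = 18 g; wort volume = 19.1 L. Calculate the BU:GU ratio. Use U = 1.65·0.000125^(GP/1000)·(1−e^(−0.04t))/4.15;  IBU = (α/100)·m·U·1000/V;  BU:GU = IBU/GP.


U = 1.65·0.000125^(41/1000)·(1−e^(−0.04·52))/4.15 = 0.2407
IBU = (7.4/100)·18·0.2407·1000/19.1 = 16.7851
BU:GU = 16.7851/41

0.4094


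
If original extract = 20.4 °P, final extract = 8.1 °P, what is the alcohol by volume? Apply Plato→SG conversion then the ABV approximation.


SG = 259/(259 − P);  ABV = (OG − FG)·131.25
OG = 259/(259 − 20.4) = 1.0855
FG = 259/(259 − 8.1) = 1.0323
ABV = (1.0855 − 1.0323)·131.25

6.9845 % ABV


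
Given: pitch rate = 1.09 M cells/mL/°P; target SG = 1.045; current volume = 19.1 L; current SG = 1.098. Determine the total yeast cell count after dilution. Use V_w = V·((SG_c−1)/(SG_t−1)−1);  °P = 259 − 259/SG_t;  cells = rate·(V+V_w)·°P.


V_w = 19.1·((1.098−1)/(1.045−1)−1) = 22.4956
V_final = 19.1 + 22.4956 = 41.5956
°P = 259 − 259/1.045 = 11.1531
cells = 1.09·41.5956·11.1531

505.6726 billion cells


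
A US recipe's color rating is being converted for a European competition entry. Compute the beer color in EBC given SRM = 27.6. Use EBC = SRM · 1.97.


EBC = 27.6 · 1.97

54.3720 EBC


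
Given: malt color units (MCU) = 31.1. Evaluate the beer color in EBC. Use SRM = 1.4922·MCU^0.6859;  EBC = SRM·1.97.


SRM = 1.4922·31.1^0.6859 = 15.7656
EBC = 15.7656·1.97

31.0583 EBC


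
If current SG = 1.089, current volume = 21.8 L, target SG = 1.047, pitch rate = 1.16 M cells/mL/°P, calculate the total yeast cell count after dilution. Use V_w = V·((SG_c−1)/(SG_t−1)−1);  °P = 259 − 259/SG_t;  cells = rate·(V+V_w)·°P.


V_w = 21.8·((1.089−1)/(1.047−1)−1) = 19.4809
V_final = 21.8 + 19.4809 = 41.2809
°P = 259 − 259/1.047 = 11.6266
cells = 1.16·41.2809·11.6266

556.7466 billion cells


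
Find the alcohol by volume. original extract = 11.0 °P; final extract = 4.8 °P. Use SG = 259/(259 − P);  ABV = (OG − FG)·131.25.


OG = 259/(259 − 11.0) = 1.0444
FG = 259/(259 − 4.8) = 1.0189
ABV = (1.0444 − 1.0189)·131.25

3.3432 % ABV


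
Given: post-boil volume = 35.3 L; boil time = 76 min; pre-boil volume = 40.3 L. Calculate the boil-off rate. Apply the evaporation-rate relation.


rate = (V_pre − V_post) / (t_min/60)
rate = (40.3 − 35.3) / (76/60)

3.9474 L/hr


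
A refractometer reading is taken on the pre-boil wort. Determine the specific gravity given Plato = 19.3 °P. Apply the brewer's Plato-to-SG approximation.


SG = 259/(259 − P)
SG = 259/(259 − 19.3)

1.0805


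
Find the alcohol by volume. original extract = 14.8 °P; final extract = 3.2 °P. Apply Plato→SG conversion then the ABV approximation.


SG = 259/(259 − P);  ABV = (OG − FG)·131.25
OG = 259/(259 − 14.8) = 1.0606
FG = 259/(259 − 3.2) = 1.0125
ABV = (1.0606 − 1.0125)·131.25

6.3126 % ABV


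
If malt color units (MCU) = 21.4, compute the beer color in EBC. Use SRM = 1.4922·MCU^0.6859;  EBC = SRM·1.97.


SRM = 1.4922·21.4^0.6859 = 12.1999
EBC = 12.1999·1.97

24.0339 EBC


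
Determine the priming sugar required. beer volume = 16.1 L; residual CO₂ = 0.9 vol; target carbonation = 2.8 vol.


sugar = (target − residual)·4.0·V
sugar = (2.8 − 0.9)·4.0·16.1

122.3600 g


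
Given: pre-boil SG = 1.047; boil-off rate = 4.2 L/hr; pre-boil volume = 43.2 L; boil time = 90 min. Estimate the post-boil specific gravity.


V_post = V_pre − rate·(t/60);  SG_post = 1 + (SG_pre−1)·V_pre/V_post
V_post = 43.2 − 4.2·(90/60) = 36.9000
SG_post = 1 + (1.047 − 1)·43.2/36.9000

1.0550


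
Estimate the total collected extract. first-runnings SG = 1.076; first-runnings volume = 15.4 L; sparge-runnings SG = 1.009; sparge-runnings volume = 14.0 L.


total = Σ (SG_i − 1)·1000·V_i
first = (1.076 − 1)·1000·15.4 = 1170.4000
sparge = (1.009 − 1)·1000·14.0 = 126.0000
total = 1170.4000 + 126.0000

1296.4000 gravity·L


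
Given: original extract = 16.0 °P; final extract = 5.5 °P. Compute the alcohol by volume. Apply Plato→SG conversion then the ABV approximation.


SG = 259/(259 − P);  ABV = (OG − FG)·131.25
OG = 259/(259 − 16.0) = 1.0658
FG = 259/(259 − 5.5) = 1.0217
ABV = (1.0658 − 1.0217)·131.25

5.7943 % ABV


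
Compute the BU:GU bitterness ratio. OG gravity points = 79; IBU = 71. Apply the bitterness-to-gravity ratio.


BU:GU = IBU / OG_points
BU:GU = 71 / 79

0.8987


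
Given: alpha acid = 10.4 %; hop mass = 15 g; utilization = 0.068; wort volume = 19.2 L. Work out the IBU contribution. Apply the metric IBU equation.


IBU = (α/100)·mass·U·1000 / V
IBU = (10.4/100)·15·0.068·1000 / 19.2

5.5250 IBU


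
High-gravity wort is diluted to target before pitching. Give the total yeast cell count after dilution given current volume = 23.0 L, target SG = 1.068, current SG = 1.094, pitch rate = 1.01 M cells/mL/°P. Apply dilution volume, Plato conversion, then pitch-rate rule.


V_w = V·((SG_c−1)/(SG_t−1)−1);  °P = 259 − 259/SG_t;  cells = rate·(V+V_w)·°P
V_w = 23.0·((1.094−1)/(1.068−1)−1) = 8.7941
V_final = 23.0 + 8.7941 = 31.7941
°P = 259 − 259/1.068 = 16.4906
cells = 1.01·31.7941·16.4906

529.5483 billion cells


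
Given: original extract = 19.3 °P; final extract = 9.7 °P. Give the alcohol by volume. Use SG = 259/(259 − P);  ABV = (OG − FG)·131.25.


OG = 259/(259 − 19.3) = 1.0805
FG = 259/(259 − 9.7) = 1.0389
ABV = (1.0805 − 1.0389)·131.25

5.4611 % ABV


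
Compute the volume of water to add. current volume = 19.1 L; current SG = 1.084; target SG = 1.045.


V_water = V·((SG_curr − 1)/(SG_target − 1) − 1)
V_water = 19.1·((1.084 − 1)/(1.045 − 1) − 1)

16.5533 L


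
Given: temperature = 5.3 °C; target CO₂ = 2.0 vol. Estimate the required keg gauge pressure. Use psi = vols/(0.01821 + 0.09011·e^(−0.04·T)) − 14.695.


psi = 2.0/(0.01821 + 0.09011·e^(−0.04·5.3)) − 14.695

7.2575 psi


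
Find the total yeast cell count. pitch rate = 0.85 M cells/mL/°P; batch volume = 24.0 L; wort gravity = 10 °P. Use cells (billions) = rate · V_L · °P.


cells = 0.85 · 24.0 · 10

204.0000 billion cells


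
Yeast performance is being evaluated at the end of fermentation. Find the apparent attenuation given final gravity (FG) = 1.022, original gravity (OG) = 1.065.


AA = (OG − FG)/(OG − 1) · 100
AA = (1.065 − 1.022)/(1.065 − 1) · 100

66.1538 %


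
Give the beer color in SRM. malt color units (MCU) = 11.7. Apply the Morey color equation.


SRM = 1.4922 · MCU^0.6859
SRM = 1.4922 · 11.7^0.6859

8.0630 SRM


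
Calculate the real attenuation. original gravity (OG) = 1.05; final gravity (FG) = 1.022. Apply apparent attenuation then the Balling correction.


AA = (OG−FG)/(OG−1)·100;  RA = AA·0.8192
AA = (1.05 − 1.022)/(1.05 − 1)·100 = 56.0000
RA = 56.0000·0.8192

45.8752 %


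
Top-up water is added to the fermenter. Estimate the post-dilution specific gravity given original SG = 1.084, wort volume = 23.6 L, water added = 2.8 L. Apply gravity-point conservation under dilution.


SG_new = 1 + (SG_old − 1)·V_old/(V_old + V_water)
pts = (1.084 − 1)·1000·23.6/(23.6 + 2.8) = 75.0909
SG_new = 1 + 75.0909/1000

1.0751


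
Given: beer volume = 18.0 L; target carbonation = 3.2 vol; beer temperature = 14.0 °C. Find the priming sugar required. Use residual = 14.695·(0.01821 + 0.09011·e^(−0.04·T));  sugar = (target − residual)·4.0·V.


residual = 14.695·(0.01821 + 0.09011·e^(−0.04·14.0)) = 1.0240
sugar = (3.2 − 1.0240)·4.0·18.0

156.6740 g


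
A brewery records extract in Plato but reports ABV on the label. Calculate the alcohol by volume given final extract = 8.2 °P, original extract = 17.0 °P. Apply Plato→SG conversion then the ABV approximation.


SG = 259/(259 − P);  ABV = (OG − FG)·131.25
OG = 259/(259 − 17.0) = 1.0702
FG = 259/(259 − 8.2) = 1.0327
ABV = (1.0702 − 1.0327)·131.25

4.9288 % ABV


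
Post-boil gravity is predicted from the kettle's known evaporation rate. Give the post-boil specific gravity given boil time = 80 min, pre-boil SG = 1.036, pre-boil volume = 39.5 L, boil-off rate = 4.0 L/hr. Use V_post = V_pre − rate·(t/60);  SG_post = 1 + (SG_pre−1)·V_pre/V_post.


V_post = 39.5 − 4.0·(80/60) = 34.1667
SG_post = 1 + (1.036 − 1)·39.5/34.1667

1.0416


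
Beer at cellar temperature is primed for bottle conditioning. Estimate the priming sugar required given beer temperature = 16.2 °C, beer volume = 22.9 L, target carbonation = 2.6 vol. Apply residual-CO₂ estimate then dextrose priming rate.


residual = 14.695·(0.01821 + 0.09011·e^(−0.04·T));  sugar = (target − residual)·4.0·V
residual = 14.695·(0.01821 + 0.09011·e^(−0.04·16.2)) = 0.9603
sugar = (2.6 − 0.9603)·4.0·22.9

150.2006 g


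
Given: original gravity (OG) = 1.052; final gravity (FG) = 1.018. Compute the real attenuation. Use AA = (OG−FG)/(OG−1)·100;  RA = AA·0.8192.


AA = (1.052 − 1.018)/(1.052 − 1)·100 = 65.3846
RA = 65.3846·0.8192

53.5631 %


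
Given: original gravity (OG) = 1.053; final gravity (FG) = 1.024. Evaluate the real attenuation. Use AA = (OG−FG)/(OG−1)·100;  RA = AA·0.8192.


AA = (1.053 − 1.024)/(1.053 − 1)·100 = 54.7170
RA = 54.7170·0.8192

44.8242 %


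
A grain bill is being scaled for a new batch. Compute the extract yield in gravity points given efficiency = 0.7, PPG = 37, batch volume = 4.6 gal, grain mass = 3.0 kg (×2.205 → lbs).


points = lbs × PPG × eff / vol
lbs = 3.0 × 2.205 = 6.6150
points = 6.6150 × 37 × 0.7 / 4.6

37.2453 points


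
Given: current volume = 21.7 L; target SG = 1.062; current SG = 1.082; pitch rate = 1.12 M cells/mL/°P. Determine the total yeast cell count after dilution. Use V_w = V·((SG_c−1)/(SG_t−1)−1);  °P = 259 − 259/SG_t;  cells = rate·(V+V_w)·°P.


V_w = 21.7·((1.082−1)/(1.062−1)−1) = 7.0000
V_final = 21.7 + 7.0000 = 28.7000
°P = 259 − 259/1.062 = 15.1205
cells = 1.12·28.7000·15.1205

486.0342 billion cells


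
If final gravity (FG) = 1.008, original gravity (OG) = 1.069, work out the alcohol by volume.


ABV = (OG − FG) · 131.25
ABV = (1.069 − 1.008) · 131.25

8.0062 % ABV


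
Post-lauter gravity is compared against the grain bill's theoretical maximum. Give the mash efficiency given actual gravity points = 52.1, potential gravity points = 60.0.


efficiency = actual / potential × 100
efficiency = 52.1 / 60.0 × 100

86.8333 %


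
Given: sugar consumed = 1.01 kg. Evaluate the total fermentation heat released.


Q = m_sugar · 590 kJ/kg
Q = 1.01 · 590

595.9000 kJ


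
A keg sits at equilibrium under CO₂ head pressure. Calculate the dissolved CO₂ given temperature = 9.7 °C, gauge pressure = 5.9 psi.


vols = (P + 14.695)·(0.01821 + 0.09011·e^(−0.04·T))
vols = (5.9 + 14.695)·(0.01821 + 0.09011·e^(−0.04·9.7))

1.6340 volumes


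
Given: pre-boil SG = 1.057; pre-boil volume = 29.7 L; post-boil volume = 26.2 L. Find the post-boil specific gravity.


SG_post = 1 + (SG_pre − 1)·V_pre/V_post
pts_pre = (1.057 − 1)·1000 = 57.0000
pts_post = 57.0000·29.7/26.2 = 64.6145
SG_post = 1 + 64.6145/1000

1.0646


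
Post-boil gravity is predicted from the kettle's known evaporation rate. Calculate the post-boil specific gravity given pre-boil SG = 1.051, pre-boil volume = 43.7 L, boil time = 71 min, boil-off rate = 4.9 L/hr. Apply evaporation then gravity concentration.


V_post = V_pre − rate·(t/60);  SG_post = 1 + (SG_pre−1)·V_pre/V_post
V_post = 43.7 − 4.9·(71/60) = 37.9017
SG_post = 1 + (1.051 − 1)·43.7/37.9017

1.0588


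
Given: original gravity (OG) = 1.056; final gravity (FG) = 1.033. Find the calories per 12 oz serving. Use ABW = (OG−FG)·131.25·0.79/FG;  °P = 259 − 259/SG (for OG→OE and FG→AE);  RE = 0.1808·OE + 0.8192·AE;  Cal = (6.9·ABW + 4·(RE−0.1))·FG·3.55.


ABW = (1.056 − 1.033)·131.25·0.79/1.033 = 2.3086
OE = 259 − 259/1.056 = 13.7348 °P
AE = 259 − 259/1.033 = 8.2740 °P
RE = 0.1808·13.7348 + 0.8192·8.2740 = 9.2613 °P
Cal = (6.9·2.3086 + 4·(9.2613−0.1))·1.033·3.55

192.7993 kcal


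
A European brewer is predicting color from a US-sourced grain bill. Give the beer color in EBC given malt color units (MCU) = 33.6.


SRM = 1.4922·MCU^0.6859;  EBC = SRM·1.97
SRM = 1.4922·33.6^0.6859 = 16.6243
EBC = 16.6243·1.97

32.7499 EBC


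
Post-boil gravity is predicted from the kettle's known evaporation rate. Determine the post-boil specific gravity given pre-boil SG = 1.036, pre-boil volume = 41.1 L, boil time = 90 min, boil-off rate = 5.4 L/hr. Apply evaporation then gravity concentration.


V_post = V_pre − rate·(t/60);  SG_post = 1 + (SG_pre−1)·V_pre/V_post
V_post = 41.1 − 5.4·(90/60) = 33.0000
SG_post = 1 + (1.036 − 1)·41.1/33.0000

1.0448


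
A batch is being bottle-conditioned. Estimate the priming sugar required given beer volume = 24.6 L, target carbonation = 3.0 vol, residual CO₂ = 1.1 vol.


sugar = (target − residual)·4.0·V
sugar = (3.0 − 1.1)·4.0·24.6

186.9600 g


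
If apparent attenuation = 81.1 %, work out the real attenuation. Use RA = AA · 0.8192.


RA = 81.1 · 0.8192

66.4371 %


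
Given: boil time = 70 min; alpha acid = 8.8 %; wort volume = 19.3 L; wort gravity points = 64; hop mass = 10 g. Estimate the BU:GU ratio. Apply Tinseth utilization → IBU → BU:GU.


U = 1.65·0.000125^(GP/1000)·(1−e^(−0.04t))/4.15;  IBU = (α/100)·m·U·1000/V;  BU:GU = IBU/GP
U = 1.65·0.000125^(64/1000)·(1−e^(−0.04·70))/4.15 = 0.2101
IBU = (8.8/100)·10·0.2101·1000/19.3 = 9.5789
BU:GU = 9.5789/64

0.1497


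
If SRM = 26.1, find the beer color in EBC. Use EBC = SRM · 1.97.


EBC = 26.1 · 1.97

51.4170 EBC


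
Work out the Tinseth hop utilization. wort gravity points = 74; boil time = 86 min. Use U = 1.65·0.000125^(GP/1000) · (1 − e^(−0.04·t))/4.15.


bigness = 1.65·0.000125^(74/1000) = 0.8485
boil_factor = (1 − e^(−0.04·86))/4.15 = 0.2332
U = 0.8485 · 0.2332

0.1979


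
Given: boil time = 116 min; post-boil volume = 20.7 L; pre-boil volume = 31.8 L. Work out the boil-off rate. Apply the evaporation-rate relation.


rate = (V_pre − V_post) / (t_min/60)
rate = (31.8 − 20.7) / (116/60)

5.7414 L/hr


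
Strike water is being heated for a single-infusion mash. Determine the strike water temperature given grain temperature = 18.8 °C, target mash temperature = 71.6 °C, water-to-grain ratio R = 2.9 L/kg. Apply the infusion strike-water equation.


T_strike = (0.41/R)·(T_mash − T_grain) + T_mash
T_strike = (0.41/2.9)·(71.6 − 18.8) + 71.6

79.0648 °C


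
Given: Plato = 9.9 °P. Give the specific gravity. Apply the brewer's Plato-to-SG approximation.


SG = 259/(259 − P)
SG = 259/(259 − 9.9)

1.0397


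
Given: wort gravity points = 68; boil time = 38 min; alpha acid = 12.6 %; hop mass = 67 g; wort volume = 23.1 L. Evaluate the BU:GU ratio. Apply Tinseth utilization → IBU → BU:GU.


U = 1.65·0.000125^(GP/1000)·(1−e^(−0.04t))/4.15;  IBU = (α/100)·m·U·1000/V;  BU:GU = IBU/GP
U = 1.65·0.000125^(68/1000)·(1−e^(−0.04·38))/4.15 = 0.1686
IBU = (12.6/100)·67·0.1686·1000/23.1 = 61.6127
BU:GU = 61.6127/68

0.9061


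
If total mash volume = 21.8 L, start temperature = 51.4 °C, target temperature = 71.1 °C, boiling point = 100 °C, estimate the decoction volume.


V_dec = V_total·(T_target − T_start)/(T_boil − T_start)
V_dec = 21.8·(71.1 − 51.4)/(100 − 51.4)

8.8366 L


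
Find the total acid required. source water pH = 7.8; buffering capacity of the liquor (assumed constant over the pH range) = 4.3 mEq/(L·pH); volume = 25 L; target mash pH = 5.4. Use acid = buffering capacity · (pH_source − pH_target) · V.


acid = 4.3 · (7.8 − 5.4) · 25

258.0000 mEq


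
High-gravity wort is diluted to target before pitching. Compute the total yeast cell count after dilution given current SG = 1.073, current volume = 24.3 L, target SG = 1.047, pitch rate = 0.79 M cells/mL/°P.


V_w = V·((SG_c−1)/(SG_t−1)−1);  °P = 259 − 259/SG_t;  cells = rate·(V+V_w)·°P
V_w = 24.3·((1.073−1)/(1.047−1)−1) = 13.4426
V_final = 24.3 + 13.4426 = 37.7426
°P = 259 − 259/1.047 = 11.6266
cells = 0.79·37.7426·11.6266

346.6644 billion cells


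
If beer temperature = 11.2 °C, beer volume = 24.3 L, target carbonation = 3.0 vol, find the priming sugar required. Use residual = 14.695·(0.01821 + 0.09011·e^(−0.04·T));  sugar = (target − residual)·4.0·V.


residual = 14.695·(0.01821 + 0.09011·e^(−0.04·11.2)) = 1.1136
sugar = (3.0 − 1.1136)·4.0·24.3

183.3569 g


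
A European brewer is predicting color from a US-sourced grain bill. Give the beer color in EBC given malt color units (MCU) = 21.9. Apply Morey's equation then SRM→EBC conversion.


SRM = 1.4922·MCU^0.6859;  EBC = SRM·1.97
SRM = 1.4922·21.9^0.6859 = 12.3947
EBC = 12.3947·1.97

24.4177 EBC


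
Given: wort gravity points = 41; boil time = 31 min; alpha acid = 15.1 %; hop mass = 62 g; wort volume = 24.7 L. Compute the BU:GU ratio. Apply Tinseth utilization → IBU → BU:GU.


U = 1.65·0.000125^(GP/1000)·(1−e^(−0.04t))/4.15;  IBU = (α/100)·m·U·1000/V;  BU:GU = IBU/GP
U = 1.65·0.000125^(41/1000)·(1−e^(−0.04·31))/4.15 = 0.1955
IBU = (15.1/100)·62·0.1955·1000/24.7 = 74.0825
BU:GU = 74.0825/41

1.8069


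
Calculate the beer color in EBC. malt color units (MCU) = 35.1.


SRM = 1.4922·MCU^0.6859;  EBC = SRM·1.97
SRM = 1.4922·35.1^0.6859 = 17.1298
EBC = 17.1298·1.97

33.7458 EBC


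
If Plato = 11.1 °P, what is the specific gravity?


SG = 259/(259 − P)
SG = 259/(259 − 11.1)

1.0448


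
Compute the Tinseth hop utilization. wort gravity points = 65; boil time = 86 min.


U = 1.65·0.000125^(GP/1000) · (1 − e^(−0.04·t))/4.15
bigness = 1.65·0.000125^(65/1000) = 0.9200
boil_factor = (1 − e^(−0.04·86))/4.15 = 0.2332
U = 0.9200 · 0.2332

0.2146


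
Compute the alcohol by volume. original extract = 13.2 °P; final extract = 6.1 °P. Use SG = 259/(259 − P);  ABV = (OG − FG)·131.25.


OG = 259/(259 − 13.2) = 1.0537
FG = 259/(259 − 6.1) = 1.0241
ABV = (1.0537 − 1.0241)·131.25

3.8826 % ABV


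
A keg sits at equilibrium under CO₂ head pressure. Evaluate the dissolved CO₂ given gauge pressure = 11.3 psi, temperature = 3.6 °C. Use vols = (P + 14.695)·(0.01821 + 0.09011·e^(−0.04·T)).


vols = (11.3 + 14.695)·(0.01821 + 0.09011·e^(−0.04·3.6))

2.5016 volumes


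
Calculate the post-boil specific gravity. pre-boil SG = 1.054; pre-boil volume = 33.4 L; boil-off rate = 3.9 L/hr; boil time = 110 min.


V_post = V_pre − rate·(t/60);  SG_post = 1 + (SG_pre−1)·V_pre/V_post
V_post = 33.4 − 3.9·(110/60) = 26.2500
SG_post = 1 + (1.054 − 1)·33.4/26.2500

1.0687


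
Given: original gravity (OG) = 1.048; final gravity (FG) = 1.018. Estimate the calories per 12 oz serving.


ABW = (OG−FG)·131.25·0.79/FG;  °P = 259 − 259/SG (for OG→OE and FG→AE);  RE = 0.1808·OE + 0.8192·AE;  Cal = (6.9·ABW + 4·(RE−0.1))·FG·3.55
ABW = (1.048 − 1.018)·131.25·0.79/1.018 = 3.0556
OE = 259 − 259/1.048 = 11.8626 °P
AE = 259 − 259/1.018 = 4.5796 °P
RE = 0.1808·11.8626 + 0.8192·4.5796 = 5.8963 °P
Cal = (6.9·3.0556 + 4·(5.8963−0.1))·1.018·3.55

159.9843 kcal


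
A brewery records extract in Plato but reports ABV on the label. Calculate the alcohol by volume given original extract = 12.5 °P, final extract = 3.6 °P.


SG = 259/(259 − P);  ABV = (OG − FG)·131.25
OG = 259/(259 − 12.5) = 1.0507
FG = 259/(259 − 3.6) = 1.0141
ABV = (1.0507 − 1.0141)·131.25

4.8056 % ABV


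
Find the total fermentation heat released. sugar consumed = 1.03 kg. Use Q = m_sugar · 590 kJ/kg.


Q = 1.03 · 590

607.7000 kJ


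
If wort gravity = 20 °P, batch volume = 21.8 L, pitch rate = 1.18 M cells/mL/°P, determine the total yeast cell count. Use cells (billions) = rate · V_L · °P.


cells = 1.18 · 21.8 · 20

514.4800 billion cells


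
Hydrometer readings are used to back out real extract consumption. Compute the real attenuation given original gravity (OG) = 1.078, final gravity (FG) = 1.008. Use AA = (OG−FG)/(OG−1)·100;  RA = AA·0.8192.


AA = (1.078 − 1.008)/(1.078 − 1)·100 = 89.7436
RA = 89.7436·0.8192

73.5179 %


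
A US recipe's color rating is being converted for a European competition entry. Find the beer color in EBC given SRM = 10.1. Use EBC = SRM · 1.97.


EBC = 10.1 · 1.97

19.8970 EBC


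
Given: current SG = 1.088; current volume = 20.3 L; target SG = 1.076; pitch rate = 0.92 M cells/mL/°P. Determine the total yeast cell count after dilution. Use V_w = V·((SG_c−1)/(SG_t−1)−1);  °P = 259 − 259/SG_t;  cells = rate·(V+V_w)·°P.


V_w = 20.3·((1.088−1)/(1.076−1)−1) = 3.2053
V_final = 20.3 + 3.2053 = 23.5053
°P = 259 − 259/1.076 = 18.2937
cells = 0.92·23.5053·18.2937

395.5979 billion cells


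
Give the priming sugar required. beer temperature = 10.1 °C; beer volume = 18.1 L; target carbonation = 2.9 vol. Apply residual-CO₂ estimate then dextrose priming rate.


residual = 14.695·(0.01821 + 0.09011·e^(−0.04·T));  sugar = (target − residual)·4.0·V
residual = 14.695·(0.01821 + 0.09011·e^(−0.04·10.1)) = 1.1517
sugar = (2.9 − 1.1517)·4.0·18.1

126.5792 g


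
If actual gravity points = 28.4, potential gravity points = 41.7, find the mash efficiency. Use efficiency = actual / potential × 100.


efficiency = 28.4 / 41.7 × 100

68.1055 %


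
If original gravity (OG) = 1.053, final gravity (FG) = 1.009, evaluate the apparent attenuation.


AA = (OG − FG)/(OG − 1) · 100
AA = (1.053 − 1.009)/(1.053 − 1) · 100

83.0189 %


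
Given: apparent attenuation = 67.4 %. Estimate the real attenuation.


RA = AA · 0.8192
RA = 67.4 · 0.8192

55.2141 %


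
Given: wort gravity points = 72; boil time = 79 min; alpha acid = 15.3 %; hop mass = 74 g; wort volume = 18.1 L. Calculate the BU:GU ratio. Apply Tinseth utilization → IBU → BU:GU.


U = 1.65·0.000125^(GP/1000)·(1−e^(−0.04t))/4.15;  IBU = (α/100)·m·U·1000/V;  BU:GU = IBU/GP
U = 1.65·0.000125^(72/1000)·(1−e^(−0.04·79))/4.15 = 0.1993
IBU = (15.3/100)·74·0.1993·1000/18.1 = 124.6897
BU:GU = 124.6897/72

1.7318


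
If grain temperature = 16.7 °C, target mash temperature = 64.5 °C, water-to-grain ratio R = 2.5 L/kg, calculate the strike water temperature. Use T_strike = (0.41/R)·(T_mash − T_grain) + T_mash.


T_strike = (0.41/2.5)·(64.5 − 16.7) + 64.5

72.3392 °C


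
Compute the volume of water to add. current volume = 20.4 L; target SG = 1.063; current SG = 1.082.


V_water = V·((SG_curr − 1)/(SG_target − 1) − 1)
V_water = 20.4·((1.082 − 1)/(1.063 − 1) − 1)

6.1524 L


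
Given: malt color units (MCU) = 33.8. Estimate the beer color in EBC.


SRM = 1.4922·MCU^0.6859;  EBC = SRM·1.97
SRM = 1.4922·33.8^0.6859 = 16.6921
EBC = 16.6921·1.97

32.8834 EBC


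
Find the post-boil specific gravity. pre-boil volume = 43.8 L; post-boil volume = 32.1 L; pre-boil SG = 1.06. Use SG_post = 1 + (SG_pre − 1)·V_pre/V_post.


pts_pre = (1.06 − 1)·1000 = 60.0000
pts_post = 60.0000·43.8/32.1 = 81.8692
SG_post = 1 + 81.8692/1000

1.0819


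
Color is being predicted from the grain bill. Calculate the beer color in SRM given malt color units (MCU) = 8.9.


SRM = 1.4922 · MCU^0.6859
SRM = 1.4922 · 8.9^0.6859

6.6836 SRM


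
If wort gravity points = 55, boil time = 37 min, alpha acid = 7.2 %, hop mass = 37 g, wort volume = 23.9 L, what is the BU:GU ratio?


U = 1.65·0.000125^(GP/1000)·(1−e^(−0.04t))/4.15;  IBU = (α/100)·m·U·1000/V;  BU:GU = IBU/GP
U = 1.65·0.000125^(55/1000)·(1−e^(−0.04·37))/4.15 = 0.1873
IBU = (7.2/100)·37·0.1873·1000/23.9 = 20.8797
BU:GU = 20.8797/55

0.3796
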